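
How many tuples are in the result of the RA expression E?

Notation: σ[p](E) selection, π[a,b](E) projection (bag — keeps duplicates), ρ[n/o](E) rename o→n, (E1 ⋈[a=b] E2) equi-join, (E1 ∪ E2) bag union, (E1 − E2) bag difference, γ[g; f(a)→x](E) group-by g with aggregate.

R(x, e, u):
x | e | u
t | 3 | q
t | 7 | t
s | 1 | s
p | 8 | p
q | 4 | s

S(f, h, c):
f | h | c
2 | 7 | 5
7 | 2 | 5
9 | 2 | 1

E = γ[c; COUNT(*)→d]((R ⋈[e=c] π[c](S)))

Stepwise |·|:
  R → 5
  S → 3
  π[c](S) → 3
  (R ⋈[e=c] π[c](S)) → 1
  γ[c; COUNT(*)→d]((R ⋈[e=c] π[c](S))) → 1

|E| = 1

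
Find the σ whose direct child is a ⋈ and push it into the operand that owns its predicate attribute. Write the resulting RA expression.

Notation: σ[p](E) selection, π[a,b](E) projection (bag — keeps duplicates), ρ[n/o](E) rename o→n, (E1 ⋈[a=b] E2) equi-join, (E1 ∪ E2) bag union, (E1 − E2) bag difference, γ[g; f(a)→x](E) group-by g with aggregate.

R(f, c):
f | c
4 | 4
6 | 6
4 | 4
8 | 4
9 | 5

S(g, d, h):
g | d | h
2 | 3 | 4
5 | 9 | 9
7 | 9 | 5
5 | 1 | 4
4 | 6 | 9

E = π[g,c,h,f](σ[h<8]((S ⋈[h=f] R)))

σ filters on h, owned by the left side.
E' = π[g,c,h,f]((σ[h<8](S) ⋈[h=f] R))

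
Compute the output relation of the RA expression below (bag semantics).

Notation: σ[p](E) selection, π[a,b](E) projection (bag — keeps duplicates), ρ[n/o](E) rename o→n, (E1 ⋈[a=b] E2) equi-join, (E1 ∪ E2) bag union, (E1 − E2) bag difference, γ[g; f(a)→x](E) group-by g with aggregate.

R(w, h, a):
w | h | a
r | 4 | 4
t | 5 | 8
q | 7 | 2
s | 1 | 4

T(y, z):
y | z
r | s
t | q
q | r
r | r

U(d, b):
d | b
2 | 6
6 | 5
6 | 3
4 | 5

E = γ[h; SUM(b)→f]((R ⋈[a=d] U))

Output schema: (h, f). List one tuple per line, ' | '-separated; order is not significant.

Subexpression sizes:
  R → 4
  U → 4
  (R ⋈[a=d] U) → 3
  γ[h; SUM(b)→f]((R ⋈[a=d] U)) → 3

== RESULT ==
h | f
1 | 5
4 | 5
7 | 6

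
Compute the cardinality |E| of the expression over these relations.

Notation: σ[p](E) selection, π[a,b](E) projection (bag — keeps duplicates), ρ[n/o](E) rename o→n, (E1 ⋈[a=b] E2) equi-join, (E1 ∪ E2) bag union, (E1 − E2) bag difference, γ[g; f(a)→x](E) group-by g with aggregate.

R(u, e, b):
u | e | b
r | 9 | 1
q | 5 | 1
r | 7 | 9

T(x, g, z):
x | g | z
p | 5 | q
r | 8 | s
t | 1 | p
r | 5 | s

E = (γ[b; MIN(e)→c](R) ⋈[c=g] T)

Row counts bottom-up:
  R → 3
  γ[b; MIN(e)→c](R) → 2
  T → 4
  (γ[b; MIN(e)→c](R) ⋈[c=g] T) → 2

|E| = 2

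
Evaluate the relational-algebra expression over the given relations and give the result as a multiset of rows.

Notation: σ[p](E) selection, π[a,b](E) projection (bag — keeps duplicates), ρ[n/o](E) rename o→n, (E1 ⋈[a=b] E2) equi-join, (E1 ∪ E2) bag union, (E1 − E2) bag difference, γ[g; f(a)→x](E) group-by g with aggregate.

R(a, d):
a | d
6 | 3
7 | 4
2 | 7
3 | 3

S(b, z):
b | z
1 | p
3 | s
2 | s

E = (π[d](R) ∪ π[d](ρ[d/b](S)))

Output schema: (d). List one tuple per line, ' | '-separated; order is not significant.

Row counts bottom-up:
  R → 4
  π[d](R) → 4
  S → 3
  ρ[d/b](S) → 3
  π[d](ρ[d/b](S)) → 3
  (π[d](R) ∪ π[d](ρ[d/b](S))) → 7

== RESULT ==
d
1
2
3
3
3
4
7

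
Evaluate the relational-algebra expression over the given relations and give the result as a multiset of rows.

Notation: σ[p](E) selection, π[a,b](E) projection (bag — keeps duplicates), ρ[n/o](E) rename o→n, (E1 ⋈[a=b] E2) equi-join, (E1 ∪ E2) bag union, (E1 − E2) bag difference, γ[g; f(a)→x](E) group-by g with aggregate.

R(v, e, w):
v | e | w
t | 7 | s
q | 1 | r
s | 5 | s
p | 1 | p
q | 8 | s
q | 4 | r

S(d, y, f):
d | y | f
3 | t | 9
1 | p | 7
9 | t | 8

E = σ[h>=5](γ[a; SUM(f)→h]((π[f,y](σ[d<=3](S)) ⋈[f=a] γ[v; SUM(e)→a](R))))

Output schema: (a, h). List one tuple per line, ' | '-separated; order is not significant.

Subexpression sizes:
  S → 3
  σ[d<=3](S) → 2
  π[f,y](σ[d<=3](S)) → 2
  R → 6
  γ[v; SUM(e)→a](R) → 4
  (π[f,y](σ[d<=3](S)) ⋈[f=a] γ[v; SUM(e)→a](R)) → 1
  γ[a; SUM(f)→h]((π[f,y](σ[d<=3](S)) ⋈[f=a] γ[v; SUM(e)→a](R))) → 1
  σ[h>=5](γ[a; SUM(f)→h]((π[f,y](σ[d<=3](S)) ⋈[f=a] γ[v; SUM(e)→a](R)))) → 1

== RESULT ==
a | h
7 | 7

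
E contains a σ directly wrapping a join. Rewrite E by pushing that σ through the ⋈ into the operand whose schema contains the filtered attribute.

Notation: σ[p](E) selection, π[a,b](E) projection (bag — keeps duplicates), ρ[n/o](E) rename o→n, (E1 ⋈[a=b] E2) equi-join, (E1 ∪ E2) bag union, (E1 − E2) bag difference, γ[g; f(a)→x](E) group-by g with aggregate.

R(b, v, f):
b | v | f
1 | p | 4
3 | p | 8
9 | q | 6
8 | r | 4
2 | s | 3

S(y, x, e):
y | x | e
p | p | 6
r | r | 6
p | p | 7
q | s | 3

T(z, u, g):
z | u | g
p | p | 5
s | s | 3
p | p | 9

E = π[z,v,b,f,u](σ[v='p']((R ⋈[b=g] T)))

σ filters on v, owned by the left side.
E' = π[z,v,b,f,u]((σ[v='p'](R) ⋈[b=g] T))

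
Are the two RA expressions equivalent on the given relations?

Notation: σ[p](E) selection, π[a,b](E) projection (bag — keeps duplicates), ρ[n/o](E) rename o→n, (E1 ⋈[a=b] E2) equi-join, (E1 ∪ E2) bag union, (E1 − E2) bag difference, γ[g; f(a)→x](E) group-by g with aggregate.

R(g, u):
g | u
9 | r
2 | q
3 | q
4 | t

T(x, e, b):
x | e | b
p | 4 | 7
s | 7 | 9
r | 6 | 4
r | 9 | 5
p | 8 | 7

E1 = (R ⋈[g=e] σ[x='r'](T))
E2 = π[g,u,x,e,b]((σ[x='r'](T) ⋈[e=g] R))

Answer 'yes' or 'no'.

E1 row counts bottom-up:
  R → 4
  T → 5
  σ[x='r'](T) → 2
  (R ⋈[g=e] σ[x='r'](T)) → 1
E2 row counts bottom-up:
  T → 5
  σ[x='r'](T) → 2
  R → 4
  (σ[x='r'](T) ⋈[e=g] R) → 1
  π[g,u,x,e,b]((σ[x='r'](T) ⋈[e=g] R)) → 1

E1 and E2 produce the same multiset:
g | u | x | e | b
9 | r | r | 9 | 5

yes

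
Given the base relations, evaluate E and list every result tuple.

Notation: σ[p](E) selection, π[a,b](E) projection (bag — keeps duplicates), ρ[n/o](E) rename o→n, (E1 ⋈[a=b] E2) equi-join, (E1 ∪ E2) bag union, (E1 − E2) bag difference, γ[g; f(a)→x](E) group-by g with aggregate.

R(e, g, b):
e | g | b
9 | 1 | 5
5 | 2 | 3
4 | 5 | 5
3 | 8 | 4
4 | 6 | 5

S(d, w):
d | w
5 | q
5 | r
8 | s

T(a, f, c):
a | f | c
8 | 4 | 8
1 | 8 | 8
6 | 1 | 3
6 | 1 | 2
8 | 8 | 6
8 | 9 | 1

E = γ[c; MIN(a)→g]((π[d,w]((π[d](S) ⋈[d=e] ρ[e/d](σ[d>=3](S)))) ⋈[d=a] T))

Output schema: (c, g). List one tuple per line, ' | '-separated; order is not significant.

Row counts bottom-up:
  S → 3
  π[d](S) → 3
  S → 3
  σ[d>=3](S) → 3
  ρ[e/d](σ[d>=3](S)) → 3
  (π[d](S) ⋈[d=e] ρ[e/d](σ[d>=3](S))) → 5
  π[d,w]((π[d](S) ⋈[d=e] ρ[e/d](σ[d>=3](S)))) → 5
  T → 6
  (π[d,w]((π[d](S) ⋈[d=e] ρ[e/d](σ[d>=3](S)))) ⋈[d=a] T) → 3
  γ[c; MIN(a)→g]((π[d,w]((π[d](S) ⋈[d=e] ρ[e/d](σ[d>=3](S)))) ⋈[d=a] T)) → 3

== RESULT ==
c | g
1 | 8
6 | 8
8 | 8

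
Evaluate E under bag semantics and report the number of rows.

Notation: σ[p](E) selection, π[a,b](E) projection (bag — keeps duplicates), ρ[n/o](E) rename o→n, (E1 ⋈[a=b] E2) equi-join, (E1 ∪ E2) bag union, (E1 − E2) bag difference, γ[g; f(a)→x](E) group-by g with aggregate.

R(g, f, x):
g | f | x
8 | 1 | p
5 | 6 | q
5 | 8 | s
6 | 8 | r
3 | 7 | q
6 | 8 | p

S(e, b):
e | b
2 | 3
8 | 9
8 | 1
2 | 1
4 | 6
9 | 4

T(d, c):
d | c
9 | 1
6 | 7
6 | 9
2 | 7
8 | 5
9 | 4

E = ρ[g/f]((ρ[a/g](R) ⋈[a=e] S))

Row counts bottom-up:
  R → 6
  ρ[a/g](R) → 6
  S → 6
  (ρ[a/g](R) ⋈[a=e] S) → 2
  ρ[g/f]((ρ[a/g](R) ⋈[a=e] S)) → 2

|E| = 2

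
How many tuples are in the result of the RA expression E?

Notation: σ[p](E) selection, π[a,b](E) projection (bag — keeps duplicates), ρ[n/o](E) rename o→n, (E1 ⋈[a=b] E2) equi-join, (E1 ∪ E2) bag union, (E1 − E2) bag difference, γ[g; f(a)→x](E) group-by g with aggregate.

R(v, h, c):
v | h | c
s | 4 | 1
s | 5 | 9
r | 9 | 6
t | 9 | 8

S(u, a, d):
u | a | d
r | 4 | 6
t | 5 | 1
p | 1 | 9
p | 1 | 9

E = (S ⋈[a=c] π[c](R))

Subexpression sizes:
  S → 4
  R → 4
  π[c](R) → 4
  (S ⋈[a=c] π[c](R)) → 2

|E| = 2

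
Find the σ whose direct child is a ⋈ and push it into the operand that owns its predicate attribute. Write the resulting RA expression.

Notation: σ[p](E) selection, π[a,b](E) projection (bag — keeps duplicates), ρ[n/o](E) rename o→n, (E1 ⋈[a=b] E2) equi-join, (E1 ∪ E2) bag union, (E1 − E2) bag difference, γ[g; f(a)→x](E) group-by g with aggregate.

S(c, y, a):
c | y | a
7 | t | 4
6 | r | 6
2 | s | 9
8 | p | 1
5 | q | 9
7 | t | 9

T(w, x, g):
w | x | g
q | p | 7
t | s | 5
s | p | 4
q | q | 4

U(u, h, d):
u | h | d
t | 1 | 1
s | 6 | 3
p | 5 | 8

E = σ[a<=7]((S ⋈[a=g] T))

σ filters on a, owned by the left side.
E' = (σ[a<=7](S) ⋈[a=g] T)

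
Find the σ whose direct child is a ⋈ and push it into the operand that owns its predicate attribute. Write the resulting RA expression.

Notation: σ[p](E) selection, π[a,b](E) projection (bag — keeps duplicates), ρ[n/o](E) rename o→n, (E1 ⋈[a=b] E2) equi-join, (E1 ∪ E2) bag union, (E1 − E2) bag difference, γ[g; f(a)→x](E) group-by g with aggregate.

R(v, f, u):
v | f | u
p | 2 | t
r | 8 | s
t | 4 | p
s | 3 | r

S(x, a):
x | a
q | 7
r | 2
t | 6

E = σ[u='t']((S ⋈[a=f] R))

σ filters on u, owned by the right side.
E' = (S ⋈[a=f] σ[u='t'](R))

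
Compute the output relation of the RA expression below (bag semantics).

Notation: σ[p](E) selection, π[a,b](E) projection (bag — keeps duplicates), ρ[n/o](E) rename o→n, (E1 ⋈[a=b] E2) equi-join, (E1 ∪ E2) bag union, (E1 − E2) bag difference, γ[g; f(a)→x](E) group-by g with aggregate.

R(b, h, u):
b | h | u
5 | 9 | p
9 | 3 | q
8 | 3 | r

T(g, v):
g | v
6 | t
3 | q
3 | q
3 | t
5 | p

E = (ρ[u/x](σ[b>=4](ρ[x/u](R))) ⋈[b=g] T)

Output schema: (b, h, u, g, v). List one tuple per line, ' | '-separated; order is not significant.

Per-node cardinality:
  R → 3
  ρ[x/u](R) → 3
  σ[b>=4](ρ[x/u](R)) → 3
  ρ[u/x](σ[b>=4](ρ[x/u](R))) → 3
  T → 5
  (ρ[u/x](σ[b>=4](ρ[x/u](R))) ⋈[b=g] T) → 1

== RESULT ==
b | h | u | g | v
5 | 9 | p | 5 | p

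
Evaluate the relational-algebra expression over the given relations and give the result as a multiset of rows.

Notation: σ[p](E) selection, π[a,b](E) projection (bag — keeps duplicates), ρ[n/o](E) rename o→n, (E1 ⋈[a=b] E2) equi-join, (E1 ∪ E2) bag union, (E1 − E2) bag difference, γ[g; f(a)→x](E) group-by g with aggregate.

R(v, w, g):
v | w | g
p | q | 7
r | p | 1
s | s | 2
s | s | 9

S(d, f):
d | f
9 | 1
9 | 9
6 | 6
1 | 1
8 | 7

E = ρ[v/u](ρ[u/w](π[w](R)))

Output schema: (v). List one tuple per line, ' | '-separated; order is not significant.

Per-node cardinality:
  R → 4
  π[w](R) → 4
  ρ[u/w](π[w](R)) → 4
  ρ[v/u](ρ[u/w](π[w](R))) → 4

== RESULT ==
v
p
q
s
s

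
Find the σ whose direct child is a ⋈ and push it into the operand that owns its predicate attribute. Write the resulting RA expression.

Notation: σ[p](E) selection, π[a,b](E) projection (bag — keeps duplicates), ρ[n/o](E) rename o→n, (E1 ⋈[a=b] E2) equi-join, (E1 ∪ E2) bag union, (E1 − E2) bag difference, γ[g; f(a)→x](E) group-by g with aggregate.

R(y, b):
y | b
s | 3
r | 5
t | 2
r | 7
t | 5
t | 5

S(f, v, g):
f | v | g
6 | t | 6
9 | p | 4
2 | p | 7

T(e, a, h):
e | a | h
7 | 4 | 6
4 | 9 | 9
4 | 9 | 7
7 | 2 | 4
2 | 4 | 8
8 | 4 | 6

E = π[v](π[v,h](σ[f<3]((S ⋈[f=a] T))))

σ filters on f, owned by the left side.
E' = π[v](π[v,h]((σ[f<3](S) ⋈[f=a] T)))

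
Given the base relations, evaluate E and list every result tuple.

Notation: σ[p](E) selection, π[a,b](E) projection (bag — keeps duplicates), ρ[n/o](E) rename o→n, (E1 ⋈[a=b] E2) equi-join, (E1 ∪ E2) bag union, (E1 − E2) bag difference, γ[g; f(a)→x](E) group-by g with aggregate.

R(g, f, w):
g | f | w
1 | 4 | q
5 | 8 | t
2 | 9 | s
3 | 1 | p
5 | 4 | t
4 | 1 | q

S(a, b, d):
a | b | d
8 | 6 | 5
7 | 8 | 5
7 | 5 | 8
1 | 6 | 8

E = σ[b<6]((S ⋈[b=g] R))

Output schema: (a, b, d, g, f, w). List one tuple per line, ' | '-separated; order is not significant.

Row counts bottom-up:
  S → 4
  R → 6
  (S ⋈[b=g] R) → 2
  σ[b<6]((S ⋈[b=g] R)) → 2

== RESULT ==
a | b | d | g | f | w
7 | 5 | 8 | 5 | 4 | t
7 | 5 | 8 | 5 | 8 | t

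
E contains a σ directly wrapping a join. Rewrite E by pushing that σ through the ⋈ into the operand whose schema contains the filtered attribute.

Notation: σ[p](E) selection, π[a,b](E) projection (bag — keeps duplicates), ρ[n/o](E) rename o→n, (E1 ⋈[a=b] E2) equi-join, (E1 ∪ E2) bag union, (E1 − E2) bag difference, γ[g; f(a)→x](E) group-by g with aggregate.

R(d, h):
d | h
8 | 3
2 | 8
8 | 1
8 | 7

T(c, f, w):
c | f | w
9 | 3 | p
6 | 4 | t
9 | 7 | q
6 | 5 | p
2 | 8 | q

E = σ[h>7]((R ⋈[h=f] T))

σ filters on h, owned by the left side.
E' = (σ[h>7](R) ⋈[h=f] T)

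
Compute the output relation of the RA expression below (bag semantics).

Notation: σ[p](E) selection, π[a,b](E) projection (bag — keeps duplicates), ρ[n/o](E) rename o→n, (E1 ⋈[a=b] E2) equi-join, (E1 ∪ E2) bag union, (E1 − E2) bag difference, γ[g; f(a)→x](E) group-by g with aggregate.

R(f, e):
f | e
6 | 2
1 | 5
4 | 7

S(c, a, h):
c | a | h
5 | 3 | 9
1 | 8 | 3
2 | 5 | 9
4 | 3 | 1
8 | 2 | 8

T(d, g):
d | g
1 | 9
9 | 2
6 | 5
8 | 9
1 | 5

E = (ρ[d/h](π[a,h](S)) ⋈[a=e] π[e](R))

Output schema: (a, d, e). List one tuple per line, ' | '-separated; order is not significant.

Stepwise |·|:
  S → 5
  π[a,h](S) → 5
  ρ[d/h](π[a,h](S)) → 5
  R → 3
  π[e](R) → 3
  (ρ[d/h](π[a,h](S)) ⋈[a=e] π[e](R)) → 2

== RESULT ==
a | d | e
2 | 8 | 2
5 | 9 | 5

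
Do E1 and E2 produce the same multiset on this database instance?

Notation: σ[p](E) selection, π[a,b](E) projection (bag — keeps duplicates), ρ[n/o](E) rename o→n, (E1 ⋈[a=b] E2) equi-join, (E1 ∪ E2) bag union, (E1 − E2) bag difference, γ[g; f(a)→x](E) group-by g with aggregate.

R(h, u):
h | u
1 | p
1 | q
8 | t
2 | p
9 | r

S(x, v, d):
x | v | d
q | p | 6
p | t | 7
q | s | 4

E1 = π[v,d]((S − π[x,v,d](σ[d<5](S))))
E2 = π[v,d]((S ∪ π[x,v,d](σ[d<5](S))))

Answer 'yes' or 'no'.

E1 stepwise |·|:
  S → 3
  S → 3
  σ[d<5](S) → 1
  π[x,v,d](σ[d<5](S)) → 1
  (S − π[x,v,d](σ[d<5](S))) → 2
  π[v,d]((S − π[x,v,d](σ[d<5](S)))) → 2
E2 stepwise |·|:
  S → 3
  S → 3
  σ[d<5](S) → 1
  π[x,v,d](σ[d<5](S)) → 1
  (S ∪ π[x,v,d](σ[d<5](S))) → 4
  π[v,d]((S ∪ π[x,v,d](σ[d<5](S)))) → 4

E1 result:
v | d
p | 6
t | 7
E2 result:
v | d
p | 6
s | 4
s | 4
t | 7
Witness: ('s', 4) appears 0× in E1 but 2× in E2.

no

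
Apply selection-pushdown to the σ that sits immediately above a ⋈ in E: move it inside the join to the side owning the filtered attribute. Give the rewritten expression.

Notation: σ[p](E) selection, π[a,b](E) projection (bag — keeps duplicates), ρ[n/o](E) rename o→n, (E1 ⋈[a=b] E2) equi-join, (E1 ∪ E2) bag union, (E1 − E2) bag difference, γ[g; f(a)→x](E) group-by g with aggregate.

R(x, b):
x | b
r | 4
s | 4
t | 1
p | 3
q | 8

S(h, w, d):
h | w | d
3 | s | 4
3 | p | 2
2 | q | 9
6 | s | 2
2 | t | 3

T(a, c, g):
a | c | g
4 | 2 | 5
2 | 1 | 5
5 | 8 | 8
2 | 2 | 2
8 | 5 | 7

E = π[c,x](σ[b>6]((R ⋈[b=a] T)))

σ filters on b, owned by the left side.
E' = π[c,x]((σ[b>6](R) ⋈[b=a] T))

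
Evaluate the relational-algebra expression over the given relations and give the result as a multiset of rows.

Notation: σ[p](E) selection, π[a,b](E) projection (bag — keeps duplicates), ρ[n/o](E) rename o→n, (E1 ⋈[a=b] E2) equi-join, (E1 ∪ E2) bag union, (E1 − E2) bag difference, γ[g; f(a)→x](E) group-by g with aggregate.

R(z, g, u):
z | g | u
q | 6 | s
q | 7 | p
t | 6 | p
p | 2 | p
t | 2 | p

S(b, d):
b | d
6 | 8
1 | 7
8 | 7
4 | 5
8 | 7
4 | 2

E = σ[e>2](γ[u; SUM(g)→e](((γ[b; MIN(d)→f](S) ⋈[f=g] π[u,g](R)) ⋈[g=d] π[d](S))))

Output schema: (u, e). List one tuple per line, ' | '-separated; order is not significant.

Row counts bottom-up:
  S → 6
  γ[b; MIN(d)→f](S) → 4
  R → 5
  π[u,g](R) → 5
  (γ[b; MIN(d)→f](S) ⋈[f=g] π[u,g](R)) → 4
  S → 6
  π[d](S) → 6
  ((γ[b; MIN(d)→f](S) ⋈[f=g] π[u,g](R)) ⋈[g=d] π[d](S)) → 8
  γ[u; SUM(g)→e](((γ[b; MIN(d)→f](S) ⋈[f=g] π[u,g](R)) ⋈[g=d] π[d](S))) → 1
  σ[e>2](γ[u; SUM(g)→e](((γ[b; MIN(d)→f](S) ⋈[f=g] π[u,g](R)) ⋈[g=d] π[d](S)))) → 1

== RESULT ==
u | e
p | 46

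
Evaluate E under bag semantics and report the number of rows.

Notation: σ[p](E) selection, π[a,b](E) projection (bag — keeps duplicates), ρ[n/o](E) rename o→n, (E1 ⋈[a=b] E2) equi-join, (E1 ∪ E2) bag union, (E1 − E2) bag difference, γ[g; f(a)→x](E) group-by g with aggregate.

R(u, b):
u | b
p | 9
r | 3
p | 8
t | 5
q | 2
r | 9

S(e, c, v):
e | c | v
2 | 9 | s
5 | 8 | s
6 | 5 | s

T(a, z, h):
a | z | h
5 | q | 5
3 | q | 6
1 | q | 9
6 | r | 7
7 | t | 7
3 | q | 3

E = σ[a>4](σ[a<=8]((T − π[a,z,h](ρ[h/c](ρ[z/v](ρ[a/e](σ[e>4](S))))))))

Per-node cardinality:
  T → 6
  S → 3
  σ[e>4](S) → 2
  ρ[a/e](σ[e>4](S)) → 2
  ρ[z/v](ρ[a/e](σ[e>4](S))) → 2
  ρ[h/c](ρ[z/v](ρ[a/e](σ[e>4](S)))) → 2
  π[a,z,h](ρ[h/c](ρ[z/v](ρ[a/e](σ[e>4](S))))) → 2
  (T − π[a,z,h](ρ[h/c](ρ[z/v](ρ[a/e](σ[e>4](S)))))) → 6
  σ[a<=8]((T − π[a,z,h](ρ[h/c](ρ[z/v](ρ[a/e](σ[e>4](S))))))) → 6
  σ[a>4](σ[a<=8]((T − π[a,z,h](ρ[h/c](ρ[z/v](ρ[a/e](σ[e>4](S)))))))) → 3

|E| = 3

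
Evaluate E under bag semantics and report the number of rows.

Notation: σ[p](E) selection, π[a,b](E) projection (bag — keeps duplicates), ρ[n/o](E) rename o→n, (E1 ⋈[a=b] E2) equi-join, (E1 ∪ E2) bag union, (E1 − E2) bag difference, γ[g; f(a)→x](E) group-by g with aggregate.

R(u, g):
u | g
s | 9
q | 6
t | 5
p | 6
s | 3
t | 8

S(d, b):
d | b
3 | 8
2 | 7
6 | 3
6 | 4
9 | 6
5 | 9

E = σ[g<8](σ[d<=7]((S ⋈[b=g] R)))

Subexpression sizes:
  S → 6
  R → 6
  (S ⋈[b=g] R) → 5
  σ[d<=7]((S ⋈[b=g] R)) → 3
  σ[g<8](σ[d<=7]((S ⋈[b=g] R))) → 1

|E| = 1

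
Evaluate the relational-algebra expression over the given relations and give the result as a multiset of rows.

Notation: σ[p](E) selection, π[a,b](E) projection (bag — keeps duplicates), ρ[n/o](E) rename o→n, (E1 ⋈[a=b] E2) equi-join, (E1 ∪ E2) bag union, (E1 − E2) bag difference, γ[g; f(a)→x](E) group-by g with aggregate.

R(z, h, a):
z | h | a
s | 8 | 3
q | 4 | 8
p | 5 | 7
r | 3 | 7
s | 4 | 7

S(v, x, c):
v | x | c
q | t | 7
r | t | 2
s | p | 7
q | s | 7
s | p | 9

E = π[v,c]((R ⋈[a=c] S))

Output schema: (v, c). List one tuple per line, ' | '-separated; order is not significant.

Subexpression sizes:
  R → 5
  S → 5
  (R ⋈[a=c] S) → 9
  π[v,c]((R ⋈[a=c] S)) → 9

== RESULT ==
v | c
q | 7
q | 7
q | 7
q | 7
q | 7
q | 7
s | 7
s | 7
s | 7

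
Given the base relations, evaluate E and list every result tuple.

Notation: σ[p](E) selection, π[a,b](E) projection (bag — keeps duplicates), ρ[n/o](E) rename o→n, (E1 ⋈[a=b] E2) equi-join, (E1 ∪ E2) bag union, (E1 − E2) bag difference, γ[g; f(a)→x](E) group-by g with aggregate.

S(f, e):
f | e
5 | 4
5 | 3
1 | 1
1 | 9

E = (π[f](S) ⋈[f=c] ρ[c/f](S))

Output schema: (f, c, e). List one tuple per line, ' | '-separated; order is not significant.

Stepwise |·|:
  S → 4
  π[f](S) → 4
  S → 4
  ρ[c/f](S) → 4
  (π[f](S) ⋈[f=c] ρ[c/f](S)) → 8

== RESULT ==
f | c | e
1 | 1 | 1
1 | 1 | 1
1 | 1 | 9
1 | 1 | 9
5 | 5 | 3
5 | 5 | 3
5 | 5 | 4
5 | 5 | 4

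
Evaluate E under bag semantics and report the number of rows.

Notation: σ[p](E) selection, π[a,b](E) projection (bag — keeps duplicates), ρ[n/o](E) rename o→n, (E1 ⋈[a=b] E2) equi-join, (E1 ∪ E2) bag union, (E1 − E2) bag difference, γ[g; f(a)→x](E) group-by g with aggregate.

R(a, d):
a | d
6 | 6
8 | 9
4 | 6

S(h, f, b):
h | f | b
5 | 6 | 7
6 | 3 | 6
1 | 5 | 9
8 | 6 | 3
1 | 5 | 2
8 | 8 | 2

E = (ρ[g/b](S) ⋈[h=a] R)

Per-node cardinality:
  S → 6
  ρ[g/b](S) → 6
  R → 3
  (ρ[g/b](S) ⋈[h=a] R) → 3

|E| = 3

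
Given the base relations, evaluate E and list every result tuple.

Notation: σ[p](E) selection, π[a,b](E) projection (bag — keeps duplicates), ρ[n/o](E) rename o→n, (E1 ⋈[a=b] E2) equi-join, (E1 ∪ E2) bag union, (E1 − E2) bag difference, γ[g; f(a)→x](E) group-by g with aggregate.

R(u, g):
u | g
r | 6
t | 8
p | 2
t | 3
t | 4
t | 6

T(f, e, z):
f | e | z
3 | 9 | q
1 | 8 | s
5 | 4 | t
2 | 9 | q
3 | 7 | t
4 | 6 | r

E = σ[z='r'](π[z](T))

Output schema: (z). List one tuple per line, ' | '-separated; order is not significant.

Row counts bottom-up:
  T → 6
  π[z](T) → 6
  σ[z='r'](π[z](T)) → 1

== RESULT ==
z
r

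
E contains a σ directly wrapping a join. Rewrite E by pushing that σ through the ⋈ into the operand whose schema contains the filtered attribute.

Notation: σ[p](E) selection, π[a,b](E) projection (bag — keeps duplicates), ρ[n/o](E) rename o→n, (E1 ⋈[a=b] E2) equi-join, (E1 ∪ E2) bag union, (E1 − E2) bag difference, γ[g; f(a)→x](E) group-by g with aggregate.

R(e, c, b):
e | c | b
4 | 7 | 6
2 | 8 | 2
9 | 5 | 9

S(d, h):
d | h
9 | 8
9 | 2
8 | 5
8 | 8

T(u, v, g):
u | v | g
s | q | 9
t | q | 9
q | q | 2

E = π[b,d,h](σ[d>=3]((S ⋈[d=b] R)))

σ filters on d, owned by the left side.
E' = π[b,d,h]((σ[d>=3](S) ⋈[d=b] R))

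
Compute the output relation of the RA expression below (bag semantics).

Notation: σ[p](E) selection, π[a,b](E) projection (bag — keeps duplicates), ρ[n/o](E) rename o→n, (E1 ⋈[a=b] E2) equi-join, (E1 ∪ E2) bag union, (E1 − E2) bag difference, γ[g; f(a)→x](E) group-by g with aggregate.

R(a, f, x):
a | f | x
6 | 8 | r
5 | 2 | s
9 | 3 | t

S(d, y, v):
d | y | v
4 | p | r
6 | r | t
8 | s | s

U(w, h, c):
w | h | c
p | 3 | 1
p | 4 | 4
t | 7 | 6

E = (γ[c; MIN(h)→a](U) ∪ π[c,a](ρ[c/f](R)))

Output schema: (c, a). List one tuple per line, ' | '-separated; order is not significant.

Subexpression sizes:
  U → 3
  γ[c; MIN(h)→a](U) → 3
  R → 3
  ρ[c/f](R) → 3
  π[c,a](ρ[c/f](R)) → 3
  (γ[c; MIN(h)→a](U) ∪ π[c,a](ρ[c/f](R))) → 6

== RESULT ==
c | a
1 | 3
2 | 5
3 | 9
4 | 4
6 | 7
8 | 6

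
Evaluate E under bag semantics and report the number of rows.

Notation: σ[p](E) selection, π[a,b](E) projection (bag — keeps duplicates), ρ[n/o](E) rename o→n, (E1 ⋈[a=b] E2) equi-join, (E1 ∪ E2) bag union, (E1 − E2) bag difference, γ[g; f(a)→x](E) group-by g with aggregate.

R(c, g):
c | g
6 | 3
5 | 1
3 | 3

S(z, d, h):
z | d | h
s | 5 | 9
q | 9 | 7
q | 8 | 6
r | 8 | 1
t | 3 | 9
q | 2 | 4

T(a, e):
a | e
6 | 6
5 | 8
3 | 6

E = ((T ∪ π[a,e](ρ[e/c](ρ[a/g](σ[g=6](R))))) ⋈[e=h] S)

Subexpression sizes:
  T → 3
  R → 3
  σ[g=6](R) → 0
  ρ[a/g](σ[g=6](R)) → 0
  ρ[e/c](ρ[a/g](σ[g=6](R))) → 0
  π[a,e](ρ[e/c](ρ[a/g](σ[g=6](R)))) → 0
  (T ∪ π[a,e](ρ[e/c](ρ[a/g](σ[g=6](R))))) → 3
  S → 6
  ((T ∪ π[a,e](ρ[e/c](ρ[a/g](σ[g=6](R))))) ⋈[e=h] S) → 2

|E| = 2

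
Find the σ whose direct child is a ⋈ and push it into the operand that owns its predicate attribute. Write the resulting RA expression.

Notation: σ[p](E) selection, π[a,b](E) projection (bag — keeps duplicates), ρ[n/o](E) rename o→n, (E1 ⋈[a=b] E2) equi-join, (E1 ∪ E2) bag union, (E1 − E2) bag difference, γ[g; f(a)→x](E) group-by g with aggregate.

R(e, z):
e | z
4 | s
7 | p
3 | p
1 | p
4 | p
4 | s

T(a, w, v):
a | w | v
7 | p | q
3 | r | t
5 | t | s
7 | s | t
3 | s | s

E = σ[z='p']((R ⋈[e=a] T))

σ filters on z, owned by the left side.
E' = (σ[z='p'](R) ⋈[e=a] T)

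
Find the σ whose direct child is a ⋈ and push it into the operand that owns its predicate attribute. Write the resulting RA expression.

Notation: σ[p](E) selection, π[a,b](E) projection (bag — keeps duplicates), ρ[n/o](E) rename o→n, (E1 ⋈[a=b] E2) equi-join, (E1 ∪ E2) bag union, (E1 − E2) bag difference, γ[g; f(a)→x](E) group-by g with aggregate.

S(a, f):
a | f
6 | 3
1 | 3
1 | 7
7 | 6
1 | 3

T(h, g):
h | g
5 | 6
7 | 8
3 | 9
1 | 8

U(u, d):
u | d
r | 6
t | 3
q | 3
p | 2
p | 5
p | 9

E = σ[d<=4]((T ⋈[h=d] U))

σ filters on d, owned by the right side.
E' = (T ⋈[h=d] σ[d<=4](U))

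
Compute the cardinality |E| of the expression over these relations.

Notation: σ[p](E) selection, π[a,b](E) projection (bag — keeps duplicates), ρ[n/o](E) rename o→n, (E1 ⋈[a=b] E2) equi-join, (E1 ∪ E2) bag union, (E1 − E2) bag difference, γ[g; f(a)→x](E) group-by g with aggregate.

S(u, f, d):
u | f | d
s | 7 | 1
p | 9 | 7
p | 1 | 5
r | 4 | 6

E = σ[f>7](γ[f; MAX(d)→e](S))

Stepwise |·|:
  S → 4
  γ[f; MAX(d)→e](S) → 4
  σ[f>7](γ[f; MAX(d)→e](S)) → 1

|E| = 1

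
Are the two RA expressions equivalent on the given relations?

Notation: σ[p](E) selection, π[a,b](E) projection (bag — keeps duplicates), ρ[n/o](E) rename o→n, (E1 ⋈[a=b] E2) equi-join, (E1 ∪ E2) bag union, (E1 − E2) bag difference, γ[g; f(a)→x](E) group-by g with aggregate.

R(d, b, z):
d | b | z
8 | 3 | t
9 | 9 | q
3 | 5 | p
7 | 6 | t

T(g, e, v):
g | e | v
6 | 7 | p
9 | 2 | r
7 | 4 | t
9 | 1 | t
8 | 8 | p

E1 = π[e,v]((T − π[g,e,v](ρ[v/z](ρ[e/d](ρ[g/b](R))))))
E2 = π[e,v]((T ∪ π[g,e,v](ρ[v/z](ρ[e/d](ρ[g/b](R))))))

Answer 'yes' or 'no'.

E1 per-node cardinality:
  T → 5
  R → 4
  ρ[g/b](R) → 4
  ρ[e/d](ρ[g/b](R)) → 4
  ρ[v/z](ρ[e/d](ρ[g/b](R))) → 4
  π[g,e,v](ρ[v/z](ρ[e/d](ρ[g/b](R)))) → 4
  (T − π[g,e,v](ρ[v/z](ρ[e/d](ρ[g/b](R))))) → 5
  π[e,v]((T − π[g,e,v](ρ[v/z](ρ[e/d](ρ[g/b](R)))))) → 5
E2 per-node cardinality:
  T → 5
  R → 4
  ρ[g/b](R) → 4
  ρ[e/d](ρ[g/b](R)) → 4
  ρ[v/z](ρ[e/d](ρ[g/b](R))) → 4
  π[g,e,v](ρ[v/z](ρ[e/d](ρ[g/b](R)))) → 4
  (T ∪ π[g,e,v](ρ[v/z](ρ[e/d](ρ[g/b](R))))) → 9
  π[e,v]((T ∪ π[g,e,v](ρ[v/z](ρ[e/d](ρ[g/b](R)))))) → 9

E1 result:
e | v
1 | t
2 | r
4 | t
7 | p
8 | p
E2 result:
e | v
1 | t
2 | r
3 | p
4 | t
7 | p
7 | t
8 | p
8 | t
9 | q
Witness: (7, 't') appears 0× in E1 but 1× in E2.

no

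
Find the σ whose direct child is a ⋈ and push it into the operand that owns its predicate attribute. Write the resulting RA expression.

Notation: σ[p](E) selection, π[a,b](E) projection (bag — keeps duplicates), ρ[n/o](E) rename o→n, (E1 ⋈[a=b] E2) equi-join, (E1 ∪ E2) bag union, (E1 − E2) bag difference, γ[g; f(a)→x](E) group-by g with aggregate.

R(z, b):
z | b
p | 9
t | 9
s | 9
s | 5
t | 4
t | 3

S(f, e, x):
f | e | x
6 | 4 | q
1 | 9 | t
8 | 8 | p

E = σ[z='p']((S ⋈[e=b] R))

σ filters on z, owned by the right side.
E' = (S ⋈[e=b] σ[z='p'](R))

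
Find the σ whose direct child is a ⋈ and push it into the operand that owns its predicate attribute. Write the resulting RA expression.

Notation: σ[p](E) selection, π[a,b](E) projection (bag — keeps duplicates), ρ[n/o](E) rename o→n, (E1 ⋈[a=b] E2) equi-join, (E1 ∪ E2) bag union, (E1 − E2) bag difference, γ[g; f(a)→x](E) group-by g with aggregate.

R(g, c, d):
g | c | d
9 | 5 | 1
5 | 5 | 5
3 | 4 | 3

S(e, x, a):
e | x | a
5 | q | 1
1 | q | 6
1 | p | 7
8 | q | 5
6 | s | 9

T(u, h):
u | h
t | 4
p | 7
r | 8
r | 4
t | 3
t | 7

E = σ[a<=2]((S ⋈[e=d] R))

σ filters on a, owned by the left side.
E' = (σ[a<=2](S) ⋈[e=d] R)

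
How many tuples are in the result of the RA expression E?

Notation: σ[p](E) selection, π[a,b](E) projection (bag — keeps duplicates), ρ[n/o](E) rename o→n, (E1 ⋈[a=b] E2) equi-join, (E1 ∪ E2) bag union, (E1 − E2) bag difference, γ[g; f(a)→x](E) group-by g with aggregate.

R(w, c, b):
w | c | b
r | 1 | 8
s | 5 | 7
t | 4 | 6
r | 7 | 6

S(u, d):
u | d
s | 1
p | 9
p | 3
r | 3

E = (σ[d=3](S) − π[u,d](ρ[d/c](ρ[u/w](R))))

Per-node cardinality:
  S → 4
  σ[d=3](S) → 2
  R → 4
  ρ[u/w](R) → 4
  ρ[d/c](ρ[u/w](R)) → 4
  π[u,d](ρ[d/c](ρ[u/w](R))) → 4
  (σ[d=3](S) − π[u,d](ρ[d/c](ρ[u/w](R)))) → 2

|E| = 2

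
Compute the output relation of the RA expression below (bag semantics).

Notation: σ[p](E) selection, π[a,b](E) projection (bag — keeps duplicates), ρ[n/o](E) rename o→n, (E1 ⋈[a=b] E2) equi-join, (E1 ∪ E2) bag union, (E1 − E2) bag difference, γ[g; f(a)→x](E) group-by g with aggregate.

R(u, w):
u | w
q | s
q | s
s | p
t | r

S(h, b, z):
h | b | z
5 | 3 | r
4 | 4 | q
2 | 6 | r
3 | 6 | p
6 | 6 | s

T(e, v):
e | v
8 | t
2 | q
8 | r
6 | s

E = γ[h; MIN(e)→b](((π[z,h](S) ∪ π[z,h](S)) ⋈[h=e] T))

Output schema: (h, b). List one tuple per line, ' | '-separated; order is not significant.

Per-node cardinality:
  S → 5
  π[z,h](S) → 5
  S → 5
  π[z,h](S) → 5
  (π[z,h](S) ∪ π[z,h](S)) → 10
  T → 4
  ((π[z,h](S) ∪ π[z,h](S)) ⋈[h=e] T) → 4
  γ[h; MIN(e)→b](((π[z,h](S) ∪ π[z,h](S)) ⋈[h=e] T)) → 2

== RESULT ==
h | b
2 | 2
6 | 6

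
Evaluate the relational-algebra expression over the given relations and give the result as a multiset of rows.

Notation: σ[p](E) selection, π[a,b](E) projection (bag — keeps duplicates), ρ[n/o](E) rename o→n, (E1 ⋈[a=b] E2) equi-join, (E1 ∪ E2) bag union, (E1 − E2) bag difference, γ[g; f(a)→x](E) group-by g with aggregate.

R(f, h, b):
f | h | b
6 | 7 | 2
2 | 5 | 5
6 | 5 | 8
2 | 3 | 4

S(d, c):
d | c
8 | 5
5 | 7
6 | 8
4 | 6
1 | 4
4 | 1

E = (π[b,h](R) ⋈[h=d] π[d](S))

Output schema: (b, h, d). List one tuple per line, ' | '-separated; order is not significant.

Subexpression sizes:
  R → 4
  π[b,h](R) → 4
  S → 6
  π[d](S) → 6
  (π[b,h](R) ⋈[h=d] π[d](S)) → 2

== RESULT ==
b | h | d
5 | 5 | 5
8 | 5 | 5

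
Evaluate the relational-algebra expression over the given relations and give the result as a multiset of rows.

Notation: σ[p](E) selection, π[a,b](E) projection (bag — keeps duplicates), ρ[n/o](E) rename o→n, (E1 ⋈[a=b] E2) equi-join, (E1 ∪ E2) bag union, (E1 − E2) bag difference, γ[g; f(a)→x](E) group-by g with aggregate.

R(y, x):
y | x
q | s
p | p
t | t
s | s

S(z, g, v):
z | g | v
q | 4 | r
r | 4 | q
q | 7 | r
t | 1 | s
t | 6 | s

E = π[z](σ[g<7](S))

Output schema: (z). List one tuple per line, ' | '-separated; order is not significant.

Per-node cardinality:
  S → 5
  σ[g<7](S) → 4
  π[z](σ[g<7](S)) → 4

== RESULT ==
z
q
r
t
t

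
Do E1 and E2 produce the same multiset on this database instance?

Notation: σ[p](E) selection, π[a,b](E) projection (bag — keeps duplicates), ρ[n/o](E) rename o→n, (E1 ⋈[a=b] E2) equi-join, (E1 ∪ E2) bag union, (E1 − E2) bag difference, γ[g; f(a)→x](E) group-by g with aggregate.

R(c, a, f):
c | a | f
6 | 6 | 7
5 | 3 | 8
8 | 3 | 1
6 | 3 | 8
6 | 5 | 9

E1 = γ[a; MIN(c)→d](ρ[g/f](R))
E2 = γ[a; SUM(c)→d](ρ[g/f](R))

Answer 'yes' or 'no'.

E1 per-node cardinality:
  R → 5
  ρ[g/f](R) → 5
  γ[a; MIN(c)→d](ρ[g/f](R)) → 3
E2 per-node cardinality:
  R → 5
  ρ[g/f](R) → 5
  γ[a; SUM(c)→d](ρ[g/f](R)) → 3

E1 result:
a | d
3 | 5
5 | 6
6 | 6
E2 result:
a | d
3 | 19
5 | 6
6 | 6
Witness: (3, 19) appears 0× in E1 but 1× in E2.

no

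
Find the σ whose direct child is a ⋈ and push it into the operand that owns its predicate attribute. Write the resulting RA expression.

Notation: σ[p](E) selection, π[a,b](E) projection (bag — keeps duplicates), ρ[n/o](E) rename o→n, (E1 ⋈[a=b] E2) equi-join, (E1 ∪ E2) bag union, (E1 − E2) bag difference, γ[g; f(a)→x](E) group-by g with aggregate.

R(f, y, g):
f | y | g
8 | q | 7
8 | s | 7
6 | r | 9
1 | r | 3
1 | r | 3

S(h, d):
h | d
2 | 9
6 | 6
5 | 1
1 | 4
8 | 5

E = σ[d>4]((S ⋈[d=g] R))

σ filters on d, owned by the left side.
E' = (σ[d>4](S) ⋈[d=g] R)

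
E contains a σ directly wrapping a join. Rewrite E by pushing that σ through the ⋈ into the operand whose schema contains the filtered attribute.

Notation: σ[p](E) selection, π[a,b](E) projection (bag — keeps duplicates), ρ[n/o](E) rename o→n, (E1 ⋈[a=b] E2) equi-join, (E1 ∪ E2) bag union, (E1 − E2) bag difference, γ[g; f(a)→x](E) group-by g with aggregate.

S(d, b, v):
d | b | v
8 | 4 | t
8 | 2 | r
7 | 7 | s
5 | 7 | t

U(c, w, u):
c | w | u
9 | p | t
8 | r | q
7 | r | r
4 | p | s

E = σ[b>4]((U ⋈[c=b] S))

σ filters on b, owned by the right side.
E' = (U ⋈[c=b] σ[b>4](S))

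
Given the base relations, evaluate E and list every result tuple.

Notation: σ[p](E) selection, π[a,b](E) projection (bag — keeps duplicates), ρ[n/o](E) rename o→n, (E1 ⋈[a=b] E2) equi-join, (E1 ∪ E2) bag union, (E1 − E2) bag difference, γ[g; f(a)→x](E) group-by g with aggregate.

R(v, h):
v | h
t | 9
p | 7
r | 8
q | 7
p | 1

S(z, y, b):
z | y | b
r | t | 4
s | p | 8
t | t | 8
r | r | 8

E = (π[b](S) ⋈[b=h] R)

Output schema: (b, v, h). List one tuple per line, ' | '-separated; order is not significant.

Row counts bottom-up:
  S → 4
  π[b](S) → 4
  R → 5
  (π[b](S) ⋈[b=h] R) → 3

== RESULT ==
b | v | h
8 | r | 8
8 | r | 8
8 | r | 8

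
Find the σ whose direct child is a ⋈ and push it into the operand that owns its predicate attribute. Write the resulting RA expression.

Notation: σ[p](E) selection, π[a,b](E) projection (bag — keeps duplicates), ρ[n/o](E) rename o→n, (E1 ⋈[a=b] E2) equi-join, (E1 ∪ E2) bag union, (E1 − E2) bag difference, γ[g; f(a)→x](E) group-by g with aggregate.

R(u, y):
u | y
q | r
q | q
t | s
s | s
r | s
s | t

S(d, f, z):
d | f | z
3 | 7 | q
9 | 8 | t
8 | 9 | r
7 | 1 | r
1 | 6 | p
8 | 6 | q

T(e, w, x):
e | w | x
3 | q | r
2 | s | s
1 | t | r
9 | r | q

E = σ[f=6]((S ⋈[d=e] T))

σ filters on f, owned by the left side.
E' = (σ[f=6](S) ⋈[d=e] T)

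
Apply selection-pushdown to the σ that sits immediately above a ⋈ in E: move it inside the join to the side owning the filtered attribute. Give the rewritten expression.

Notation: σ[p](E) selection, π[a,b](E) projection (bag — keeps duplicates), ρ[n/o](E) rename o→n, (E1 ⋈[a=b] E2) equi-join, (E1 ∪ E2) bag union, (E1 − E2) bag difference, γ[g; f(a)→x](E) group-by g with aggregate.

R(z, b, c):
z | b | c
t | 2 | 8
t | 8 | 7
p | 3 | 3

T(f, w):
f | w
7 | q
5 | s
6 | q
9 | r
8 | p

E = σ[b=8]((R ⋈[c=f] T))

σ filters on b, owned by the left side.
E' = (σ[b=8](R) ⋈[c=f] T)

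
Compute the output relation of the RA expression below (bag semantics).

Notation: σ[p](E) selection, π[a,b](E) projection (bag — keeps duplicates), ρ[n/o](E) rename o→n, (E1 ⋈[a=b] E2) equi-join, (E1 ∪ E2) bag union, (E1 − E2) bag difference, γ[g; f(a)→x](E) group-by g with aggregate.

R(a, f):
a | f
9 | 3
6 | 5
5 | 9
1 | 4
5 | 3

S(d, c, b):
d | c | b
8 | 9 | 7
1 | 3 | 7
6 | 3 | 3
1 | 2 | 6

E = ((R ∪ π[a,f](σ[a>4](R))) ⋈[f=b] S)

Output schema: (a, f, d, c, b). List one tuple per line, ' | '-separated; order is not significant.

Subexpression sizes:
  R → 5
  R → 5
  σ[a>4](R) → 4
  π[a,f](σ[a>4](R)) → 4
  (R ∪ π[a,f](σ[a>4](R))) → 9
  S → 4
  ((R ∪ π[a,f](σ[a>4](R))) ⋈[f=b] S) → 4

== RESULT ==
a | f | d | c | b
5 | 3 | 6 | 3 | 3
5 | 3 | 6 | 3 | 3
9 | 3 | 6 | 3 | 3
9 | 3 | 6 | 3 | 3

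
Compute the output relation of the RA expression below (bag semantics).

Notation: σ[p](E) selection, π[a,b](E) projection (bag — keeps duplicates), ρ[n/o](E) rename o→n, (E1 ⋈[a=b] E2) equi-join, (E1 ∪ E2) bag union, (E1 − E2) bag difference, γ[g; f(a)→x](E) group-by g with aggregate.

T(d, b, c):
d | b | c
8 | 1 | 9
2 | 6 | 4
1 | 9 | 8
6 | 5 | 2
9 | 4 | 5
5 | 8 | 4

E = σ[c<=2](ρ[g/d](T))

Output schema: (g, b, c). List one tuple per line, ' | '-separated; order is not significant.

Subexpression sizes:
  T → 6
  ρ[g/d](T) → 6
  σ[c<=2](ρ[g/d](T)) → 1

== RESULT ==
g | b | c
6 | 5 | 2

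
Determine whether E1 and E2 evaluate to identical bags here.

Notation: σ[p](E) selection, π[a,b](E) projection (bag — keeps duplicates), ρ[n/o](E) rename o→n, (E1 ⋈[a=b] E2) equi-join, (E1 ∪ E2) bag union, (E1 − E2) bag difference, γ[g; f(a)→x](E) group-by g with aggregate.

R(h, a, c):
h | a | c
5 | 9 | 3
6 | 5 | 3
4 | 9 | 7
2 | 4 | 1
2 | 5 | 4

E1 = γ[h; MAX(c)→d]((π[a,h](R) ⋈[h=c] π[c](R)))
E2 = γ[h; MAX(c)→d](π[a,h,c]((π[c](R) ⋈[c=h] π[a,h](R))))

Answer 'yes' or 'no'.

E1 per-node cardinality:
  R → 5
  π[a,h](R) → 5
  R → 5
  π[c](R) → 5
  (π[a,h](R) ⋈[h=c] π[c](R)) → 1
  γ[h; MAX(c)→d]((π[a,h](R) ⋈[h=c] π[c](R))) → 1
E2 per-node cardinality:
  R → 5
  π[c](R) → 5
  R → 5
  π[a,h](R) → 5
  (π[c](R) ⋈[c=h] π[a,h](R)) → 1
  π[a,h,c]((π[c](R) ⋈[c=h] π[a,h](R))) → 1
  γ[h; MAX(c)→d](π[a,h,c]((π[c](R) ⋈[c=h] π[a,h](R)))) → 1

E1 and E2 produce the same multiset:
h | d
4 | 4

yes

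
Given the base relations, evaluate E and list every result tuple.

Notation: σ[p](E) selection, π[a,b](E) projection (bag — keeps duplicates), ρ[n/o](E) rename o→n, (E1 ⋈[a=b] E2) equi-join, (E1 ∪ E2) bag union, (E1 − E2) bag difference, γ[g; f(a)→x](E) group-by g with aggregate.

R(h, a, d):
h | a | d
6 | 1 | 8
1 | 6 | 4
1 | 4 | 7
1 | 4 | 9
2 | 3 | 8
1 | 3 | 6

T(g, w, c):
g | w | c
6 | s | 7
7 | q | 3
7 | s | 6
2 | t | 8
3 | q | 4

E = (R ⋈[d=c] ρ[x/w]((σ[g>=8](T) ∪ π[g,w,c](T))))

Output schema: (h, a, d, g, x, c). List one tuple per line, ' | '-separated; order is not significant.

Stepwise |·|:
  R → 6
  T → 5
  σ[g>=8](T) → 0
  T → 5
  π[g,w,c](T) → 5
  (σ[g>=8](T) ∪ π[g,w,c](T)) → 5
  ρ[x/w]((σ[g>=8](T) ∪ π[g,w,c](T))) → 5
  (R ⋈[d=c] ρ[x/w]((σ[g>=8](T) ∪ π[g,w,c](T)))) → 5

== RESULT ==
h | a | d | g | x | c
1 | 3 | 6 | 7 | s | 6
1 | 4 | 7 | 6 | s | 7
1 | 6 | 4 | 3 | q | 4
2 | 3 | 8 | 2 | t | 8
6 | 1 | 8 | 2 | t | 8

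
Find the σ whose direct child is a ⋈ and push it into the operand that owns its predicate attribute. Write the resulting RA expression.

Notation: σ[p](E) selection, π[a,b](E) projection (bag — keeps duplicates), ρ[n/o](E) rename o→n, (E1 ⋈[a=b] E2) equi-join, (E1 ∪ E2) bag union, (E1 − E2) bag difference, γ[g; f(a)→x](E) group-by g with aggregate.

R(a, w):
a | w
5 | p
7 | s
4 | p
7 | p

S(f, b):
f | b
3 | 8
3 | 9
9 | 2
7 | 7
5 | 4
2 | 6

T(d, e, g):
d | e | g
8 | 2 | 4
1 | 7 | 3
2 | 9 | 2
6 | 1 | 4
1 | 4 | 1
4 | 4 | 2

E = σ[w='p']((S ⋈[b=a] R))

σ filters on w, owned by the right side.
E' = (S ⋈[b=a] σ[w='p'](R))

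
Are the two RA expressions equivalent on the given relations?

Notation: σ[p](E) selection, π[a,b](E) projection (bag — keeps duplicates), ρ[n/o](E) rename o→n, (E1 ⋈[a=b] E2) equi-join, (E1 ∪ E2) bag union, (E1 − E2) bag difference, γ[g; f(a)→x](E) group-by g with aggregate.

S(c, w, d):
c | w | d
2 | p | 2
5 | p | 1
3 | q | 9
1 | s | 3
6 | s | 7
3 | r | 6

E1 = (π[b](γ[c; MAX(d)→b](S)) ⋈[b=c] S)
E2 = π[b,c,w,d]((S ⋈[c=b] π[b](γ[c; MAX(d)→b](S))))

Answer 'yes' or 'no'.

E1 per-node cardinality:
  S → 6
  γ[c; MAX(d)→b](S) → 5
  π[b](γ[c; MAX(d)→b](S)) → 5
  S → 6
  (π[b](γ[c; MAX(d)→b](S)) ⋈[b=c] S) → 4
E2 per-node cardinality:
  S → 6
  S → 6
  γ[c; MAX(d)→b](S) → 5
  π[b](γ[c; MAX(d)→b](S)) → 5
  (S ⋈[c=b] π[b](γ[c; MAX(d)→b](S))) → 4
  π[b,c,w,d]((S ⋈[c=b] π[b](γ[c; MAX(d)→b](S)))) → 4

E1 and E2 produce the same multiset:
b | c | w | d
1 | 1 | s | 3
2 | 2 | p | 2
3 | 3 | q | 9
3 | 3 | r | 6

yes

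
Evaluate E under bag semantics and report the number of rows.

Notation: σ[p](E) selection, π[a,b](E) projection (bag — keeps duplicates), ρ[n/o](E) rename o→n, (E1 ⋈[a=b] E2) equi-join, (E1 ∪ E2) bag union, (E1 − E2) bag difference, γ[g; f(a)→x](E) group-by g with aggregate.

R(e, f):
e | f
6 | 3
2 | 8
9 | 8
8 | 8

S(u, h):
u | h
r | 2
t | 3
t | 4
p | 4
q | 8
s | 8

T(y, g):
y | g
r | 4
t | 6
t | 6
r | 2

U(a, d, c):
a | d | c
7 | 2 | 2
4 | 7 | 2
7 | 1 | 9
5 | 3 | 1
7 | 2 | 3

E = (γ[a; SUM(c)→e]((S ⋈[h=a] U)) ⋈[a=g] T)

Subexpression sizes:
  S → 6
  U → 5
  (S ⋈[h=a] U) → 2
  γ[a; SUM(c)→e]((S ⋈[h=a] U)) → 1
  T → 4
  (γ[a; SUM(c)→e]((S ⋈[h=a] U)) ⋈[a=g] T) → 1

|E| = 1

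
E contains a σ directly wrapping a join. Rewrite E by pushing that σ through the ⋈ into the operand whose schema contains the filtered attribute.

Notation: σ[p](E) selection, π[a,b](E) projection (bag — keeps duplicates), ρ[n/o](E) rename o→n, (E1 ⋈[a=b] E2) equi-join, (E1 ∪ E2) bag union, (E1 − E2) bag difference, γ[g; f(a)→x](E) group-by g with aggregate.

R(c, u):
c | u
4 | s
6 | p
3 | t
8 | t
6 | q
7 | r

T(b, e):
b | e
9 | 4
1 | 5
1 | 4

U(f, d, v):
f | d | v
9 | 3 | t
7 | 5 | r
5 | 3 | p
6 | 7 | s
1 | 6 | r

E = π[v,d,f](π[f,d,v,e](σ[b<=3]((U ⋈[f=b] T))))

σ filters on b, owned by the right side.
E' = π[v,d,f](π[f,d,v,e]((U ⋈[f=b] σ[b<=3](T))))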